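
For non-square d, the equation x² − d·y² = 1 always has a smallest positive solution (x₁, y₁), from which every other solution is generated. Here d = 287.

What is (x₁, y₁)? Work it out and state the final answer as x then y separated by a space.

288 17

√287 = [16; 1,15,1,32, …], period ℓ=4 (even) → k=3
step 0: (16, 1)  from 16·(1,0) + (0,1)
…
step 2: (271, 16)  from 15·(17,1) + (16,1)
step 3: (288, 17)  from 1·(271,16) + (17,1)
fundamental: x₁=288, y₁=17  (since 82944 − 287·289 = 1)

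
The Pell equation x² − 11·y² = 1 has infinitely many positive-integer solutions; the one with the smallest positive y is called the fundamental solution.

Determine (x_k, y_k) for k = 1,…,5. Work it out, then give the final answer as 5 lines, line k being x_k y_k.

10 3
199 60
3970 1197
79201 23880
1580050 476403

d=11: √d = [3; 3,6] (ℓ=2, even), read p_1/q_1
k=0  a_k=3  p_k/q_k = 3/1
k=1  a_k=3  p_k/q_k = 10/3
(x₁, y₁) = (10, 3);  10² − 11·3² = 1 ✓
k=2:  x_2 = 10·10+11·3·3 = 199,  y_2 = 10·3+3·10 = 60
k=3:  x_3 = 10·199+11·3·60 = 3970,  y_3 = 10·60+3·199 = 1197
k=4:  x_4 = 10·3970+11·3·1197 = 79201,  y_4 = 10·1197+3·3970 = 23880
k=5:  x_5 = 10·79201+11·3·23880 = 1580050,  y_5 = 10·23880+3·79201 = 476403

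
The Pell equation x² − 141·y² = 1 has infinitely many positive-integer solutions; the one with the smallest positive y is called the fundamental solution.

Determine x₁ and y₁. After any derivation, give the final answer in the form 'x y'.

√141 = [11; 1,6,1,22, …], period ℓ=4 (even) → k=3
k=0  a_k=11  p_k/q_k = 11/1
…
k=2  a_k=6  p_k/q_k = 83/7
k=3  a_k=1  p_k/q_k = 95/8
(x₁, y₁) = (95, 8);  95² − 141·8² = 1 ✓

95 8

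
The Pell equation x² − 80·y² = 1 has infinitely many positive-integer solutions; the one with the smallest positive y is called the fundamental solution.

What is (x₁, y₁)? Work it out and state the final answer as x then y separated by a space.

√80 → a₀=8, period (1,16); ℓ=2 even so k=1
k=0  a_k=8  p_k/q_k = 8/1
k=1  a_k=1  p_k/q_k = 9/1
→ (9, 1).  Check: 9²=81, 80·1²=80, difference 1.

9 1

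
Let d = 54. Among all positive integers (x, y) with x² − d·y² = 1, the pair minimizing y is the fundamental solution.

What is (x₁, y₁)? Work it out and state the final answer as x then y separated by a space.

d=54: √d = [7; 2,1,6,1,2,14] (ℓ=6, even), read p_5/q_5
k=0  a_k=7  p_k/q_k = 7/1
k=1  a_k=2  p_k/q_k = 15/2
…
k=4  a_k=1  p_k/q_k = 169/23
k=5  a_k=2  p_k/q_k = 485/66
→ (485, 66).  Check: 485²=235225, 54·66²=235224, difference 1.

485 66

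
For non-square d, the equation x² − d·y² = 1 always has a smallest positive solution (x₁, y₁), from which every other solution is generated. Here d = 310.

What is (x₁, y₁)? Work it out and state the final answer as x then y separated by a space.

d=310: √d = [17; 1,1,1,1,5,…,1,1,34] (ℓ=16, even), read p_15/q_15
step 0: (17, 1)  from 17·(1,0) + (0,1)
…
step 4: (88, 5)  from 1·(53,3) + (35,2)
…
step 10: (28928, 1643)  from 3·(7747,440) + (5687,323)
step 11: (152387, 8655)  from 5·(28928,1643) + (7747,440)
…
step 13: (333702, 18953)  from 1·(181315,10298) + (152387,8655)
step 14: (515017, 29251)  from 1·(333702,18953) + (181315,10298)
step 15: (848719, 48204)  from 1·(515017,29251) + (333702,18953)
→ (848719, 48204).  Check: 848719²=720323940961, 310·48204²=720323940960, difference 1.

848719 48204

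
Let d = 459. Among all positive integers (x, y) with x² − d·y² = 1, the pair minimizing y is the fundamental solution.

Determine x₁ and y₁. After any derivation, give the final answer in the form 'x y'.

499850 23331

√459 → a₀=21, period (2,2,1,4,21,4,1,2,2,42); ℓ=10 even so k=9
i=0: a=21 ⇒ p=21, q=1
…
i=2: a=2 ⇒ p=107, q=5
i=3: a=1 ⇒ p=150, q=7
i=4: a=4 ⇒ p=707, q=33
i=5: a=21 ⇒ p=14997, q=700
i=6: a=4 ⇒ p=60695, q=2833
i=7: a=1 ⇒ p=75692, q=3533
i=8: a=2 ⇒ p=212079, q=9899
i=9: a=2 ⇒ p=499850, q=23331
fundamental: x₁=499850, y₁=23331  (since 249850022500 − 459·544335561 = 1)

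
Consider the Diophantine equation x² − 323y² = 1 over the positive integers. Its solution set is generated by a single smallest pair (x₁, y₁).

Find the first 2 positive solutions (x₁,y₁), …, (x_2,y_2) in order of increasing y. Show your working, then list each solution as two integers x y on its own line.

d=323: √d = [17; 1,34] (ℓ=2, even), read p_1/q_1
i=0: a=17 ⇒ p=17, q=1
i=1: a=1 ⇒ p=18, q=1
→ (18, 1).  Check: 18²=324, 323·1²=323, difference 1.
(x_2, y_2) = (18·18 + 323·1·1, 18·1 + 1·18) = (647, 36)

18 1
647 36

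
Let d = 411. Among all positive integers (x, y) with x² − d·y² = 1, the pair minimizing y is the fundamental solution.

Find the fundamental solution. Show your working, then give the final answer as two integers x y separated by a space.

49730 2453

√411 → a₀=20, period (3,1,1,1,19,1,1,1,3,40); ℓ=10 even so k=9
step 0: (20, 1)  from 20·(1,0) + (0,1)
step 1: (61, 3)  from 3·(20,1) + (1,0)
…
step 3: (142, 7)  from 1·(81,4) + (61,3)
step 4: (223, 11)  from 1·(142,7) + (81,4)
step 5: (4379, 216)  from 19·(223,11) + (142,7)
step 6: (4602, 227)  from 1·(4379,216) + (223,11)
step 7: (8981, 443)  from 1·(4602,227) + (4379,216)
step 8: (13583, 670)  from 1·(8981,443) + (4602,227)
step 9: (49730, 2453)  from 3·(13583,670) + (8981,443)
→ (49730, 2453).  Check: 49730²=2473072900, 411·2453²=2473072899, difference 1.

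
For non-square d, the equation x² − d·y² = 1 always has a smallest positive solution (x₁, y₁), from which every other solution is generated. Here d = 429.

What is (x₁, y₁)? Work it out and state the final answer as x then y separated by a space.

1524095 73584

d=429: √d = [20; 1,2,2,9,1,12,1,9,2,2,1,40] (ℓ=12, even), read p_11/q_11
step 0: (20, 1)  from 20·(1,0) + (0,1)
…
step 2: (62, 3)  from 2·(21,1) + (20,1)
step 3: (145, 7)  from 2·(62,3) + (21,1)
step 4: (1367, 66)  from 9·(145,7) + (62,3)
step 5: (1512, 73)  from 1·(1367,66) + (145,7)
step 6: (19511, 942)  from 12·(1512,73) + (1367,66)
…
step 8: (208718, 10077)  from 9·(21023,1015) + (19511,942)
…
step 10: (1085636, 52415)  from 2·(438459,21169) + (208718,10077)
step 11: (1524095, 73584)  from 1·(1085636,52415) + (438459,21169)
(x₁, y₁) = (1524095, 73584);  1524095² − 429·73584² = 1 ✓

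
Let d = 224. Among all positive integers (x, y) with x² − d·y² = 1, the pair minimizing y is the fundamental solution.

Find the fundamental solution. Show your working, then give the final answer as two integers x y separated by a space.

d=224: √d = [14; 1,28] (ℓ=2, even), read p_1/q_1
a_0=14:  p_0=14·1+0=14,  q_0=14·0+1=1
a_1=1:  p_1=1·14+1=15,  q_1=1·1+0=1
fundamental: x₁=15, y₁=1  (since 225 − 224·1 = 1)

15 1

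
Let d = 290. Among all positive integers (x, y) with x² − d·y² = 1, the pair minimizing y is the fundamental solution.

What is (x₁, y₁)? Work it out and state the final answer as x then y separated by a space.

√290 → a₀=17, period (34); ℓ=1 odd so k=1
i=0: a=17 ⇒ p=17, q=1
i=1: a=34 ⇒ p=579, q=34
→ (579, 34).  Check: 579²=335241, 290·34²=335240, difference 1.

579 34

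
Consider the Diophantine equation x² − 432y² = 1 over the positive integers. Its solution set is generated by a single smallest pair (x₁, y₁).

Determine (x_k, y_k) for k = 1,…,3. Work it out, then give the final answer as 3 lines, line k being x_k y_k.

1351 65
3650401 175630
9863382151 474552195

[20; 1,3,1,1,1,3,1,40] for √432; ℓ=8 ⇒ convergent index 7
step 0: (20, 1)  from 20·(1,0) + (0,1)
step 1: (21, 1)  from 1·(20,1) + (1,0)
step 2: (83, 4)  from 3·(21,1) + (20,1)
step 3: (104, 5)  from 1·(83,4) + (21,1)
step 4: (187, 9)  from 1·(104,5) + (83,4)
step 5: (291, 14)  from 1·(187,9) + (104,5)
step 6: (1060, 51)  from 3·(291,14) + (187,9)
step 7: (1351, 65)  from 1·(1060,51) + (291,14)
→ (1351, 65).  Check: 1351²=1825201, 432·65²=1825200, difference 1.
k=2:  x_2 = 1351·1351+432·65·65 = 3650401,  y_2 = 1351·65+65·1351 = 175630
k=3:  x_3 = 1351·3650401+432·65·175630 = 9863382151,  y_3 = 1351·175630+65·3650401 = 474552195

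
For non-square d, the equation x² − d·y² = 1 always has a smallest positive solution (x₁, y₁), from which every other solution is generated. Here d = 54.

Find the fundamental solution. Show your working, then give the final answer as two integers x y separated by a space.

d=54: √d = [7; 2,1,6,1,2,14] (ℓ=6, even), read p_5/q_5
i=0: a=7 ⇒ p=7, q=1
i=1: a=2 ⇒ p=15, q=2
i=2: a=1 ⇒ p=22, q=3
i=3: a=6 ⇒ p=147, q=20
i=4: a=1 ⇒ p=169, q=23
i=5: a=2 ⇒ p=485, q=66
(x₁, y₁) = (485, 66);  485² − 54·66² = 1 ✓

485 66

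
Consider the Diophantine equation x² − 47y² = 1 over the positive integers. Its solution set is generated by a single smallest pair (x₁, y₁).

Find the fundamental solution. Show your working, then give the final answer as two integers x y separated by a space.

48 7

[6; 1,5,1,12] for √47; ℓ=4 ⇒ convergent index 3
step 0: (6, 1)  from 6·(1,0) + (0,1)
…
step 2: (41, 6)  from 5·(7,1) + (6,1)
step 3: (48, 7)  from 1·(41,6) + (7,1)
fundamental: x₁=48, y₁=7  (since 2304 − 47·49 = 1)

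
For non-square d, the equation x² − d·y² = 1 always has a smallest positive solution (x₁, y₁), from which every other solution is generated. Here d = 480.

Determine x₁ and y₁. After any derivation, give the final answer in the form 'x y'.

√480 → a₀=21, period (1,9,1,42); ℓ=4 even so k=3
i=0: a=21 ⇒ p=21, q=1
i=1: a=1 ⇒ p=22, q=1
i=2: a=9 ⇒ p=219, q=10
i=3: a=1 ⇒ p=241, q=11
→ (241, 11).  Check: 241²=58081, 480·11²=58080, difference 1.

241 11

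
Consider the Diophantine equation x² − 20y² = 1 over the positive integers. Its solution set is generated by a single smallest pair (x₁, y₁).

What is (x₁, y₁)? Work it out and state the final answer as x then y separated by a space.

9 2

[4; 2,8] for √20; ℓ=2 ⇒ convergent index 1
a_0=4:  p_0=4·1+0=4,  q_0=4·0+1=1
a_1=2:  p_1=2·4+1=9,  q_1=2·1+0=2
(x₁, y₁) = (9, 2);  9² − 20·2² = 1 ✓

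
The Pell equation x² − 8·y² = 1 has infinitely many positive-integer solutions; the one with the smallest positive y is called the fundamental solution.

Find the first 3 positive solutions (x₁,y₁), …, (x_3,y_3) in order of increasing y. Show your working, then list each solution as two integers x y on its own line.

3 1
17 6
99 35

d=8: √d = [2; 1,4] (ℓ=2, even), read p_1/q_1
k=0  a_k=2  p_k/q_k = 2/1
k=1  a_k=1  p_k/q_k = 3/1
(x₁, y₁) = (3, 1);  3² − 8·1² = 1 ✓
(x_2, y_2) = (3·3 + 8·1·1, 3·1 + 1·3) = (17, 6)
(x_3, y_3) = (3·17 + 8·1·6, 3·6 + 1·17) = (99, 35)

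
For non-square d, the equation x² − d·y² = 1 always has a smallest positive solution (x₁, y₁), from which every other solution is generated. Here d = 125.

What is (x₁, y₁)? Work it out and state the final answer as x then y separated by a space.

√125 → a₀=11, period (5,1,1,5,22); ℓ=5 odd so k=9
a_0=11:  p_0=11·1+0=11,  q_0=11·0+1=1
a_1=5:  p_1=5·11+1=56,  q_1=5·1+0=5
…
a_3=1:  p_3=1·67+56=123,  q_3=1·6+5=11
…
a_6=5:  p_6=5·15127+682=76317,  q_6=5·1353+61=6826
a_7=1:  p_7=1·76317+15127=91444,  q_7=1·6826+1353=8179
a_8=1:  p_8=1·91444+76317=167761,  q_8=1·8179+6826=15005
a_9=5:  p_9=5·167761+91444=930249,  q_9=5·15005+8179=83204
→ (930249, 83204).  Check: 930249²=865363202001, 125·83204²=865363202000, difference 1.

930249 83204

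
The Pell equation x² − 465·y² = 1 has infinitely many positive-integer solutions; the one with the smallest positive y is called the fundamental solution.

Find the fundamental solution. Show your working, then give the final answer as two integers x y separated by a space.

15871 736

√465 = [21; 1,1,3,2,2,2,3,1,1,42, …], period ℓ=10 (even) → k=9
a_0=21:  p_0=21·1+0=21,  q_0=21·0+1=1
…
a_2=1:  p_2=1·22+21=43,  q_2=1·1+1=2
…
a_4=2:  p_4=2·151+43=345,  q_4=2·7+2=16
a_5=2:  p_5=2·345+151=841,  q_5=2·16+7=39
…
a_8=1:  p_8=1·6922+2027=8949,  q_8=1·321+94=415
a_9=1:  p_9=1·8949+6922=15871,  q_9=1·415+321=736
fundamental: x₁=15871, y₁=736  (since 251888641 − 465·541696 = 1)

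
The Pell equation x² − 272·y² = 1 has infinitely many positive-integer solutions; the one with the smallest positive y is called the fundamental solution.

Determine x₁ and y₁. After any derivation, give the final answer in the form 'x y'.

33 2

[16; 2,32] for √272; ℓ=2 ⇒ convergent index 1
step 0: (16, 1)  from 16·(1,0) + (0,1)
step 1: (33, 2)  from 2·(16,1) + (1,0)
fundamental: x₁=33, y₁=2  (since 1089 − 272·4 = 1)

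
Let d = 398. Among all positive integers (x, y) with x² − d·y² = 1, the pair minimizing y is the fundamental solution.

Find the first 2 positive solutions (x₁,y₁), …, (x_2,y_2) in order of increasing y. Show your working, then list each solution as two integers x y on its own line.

√398 = [19; 1,18,1,38, …], period ℓ=4 (even) → k=3
a_0=19:  p_0=19·1+0=19,  q_0=19·0+1=1
…
a_2=18:  p_2=18·20+19=379,  q_2=18·1+1=19
a_3=1:  p_3=1·379+20=399,  q_3=1·19+1=20
(x₁, y₁) = (399, 20);  399² − 398·20² = 1 ✓
k=2:  x_2 = 399·399+398·20·20 = 318401,  y_2 = 399·20+20·399 = 15960

399 20
318401 15960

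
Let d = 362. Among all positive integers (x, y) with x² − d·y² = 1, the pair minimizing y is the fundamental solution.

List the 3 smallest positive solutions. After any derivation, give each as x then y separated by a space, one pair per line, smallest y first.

723 38
1045457 54948
1511730099 79454770

√362 → a₀=19, period (38); ℓ=1 odd so k=1
step 0: (19, 1)  from 19·(1,0) + (0,1)
step 1: (723, 38)  from 38·(19,1) + (1,0)
fundamental: x₁=723, y₁=38  (since 522729 − 362·1444 = 1)
k=2:  x_2 = 723·723+362·38·38 = 1045457,  y_2 = 723·38+38·723 = 54948
k=3:  x_3 = 723·1045457+362·38·54948 = 1511730099,  y_3 = 723·54948+38·1045457 = 79454770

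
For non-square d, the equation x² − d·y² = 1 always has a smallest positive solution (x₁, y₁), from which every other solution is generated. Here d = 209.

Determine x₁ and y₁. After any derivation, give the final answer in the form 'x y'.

46551 3220

√209 = [14; 2,5,3,2,3,5,2,28, …], period ℓ=8 (even) → k=7
i=0: a=14 ⇒ p=14, q=1
…
i=6: a=5 ⇒ p=21266, q=1471
i=7: a=2 ⇒ p=46551, q=3220
→ (46551, 3220).  Check: 46551²=2166995601, 209·3220²=2166995600, difference 1.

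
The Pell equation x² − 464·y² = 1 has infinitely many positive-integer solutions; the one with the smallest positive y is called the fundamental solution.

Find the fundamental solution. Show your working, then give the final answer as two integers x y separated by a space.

9801 455

√464 = [21; 1,1,5,1,1,1,5,1,1,42, …], period ℓ=10 (even) → k=9
step 0: (21, 1)  from 21·(1,0) + (0,1)
…
step 5: (517, 24)  from 1·(280,13) + (237,11)
…
step 7: (4502, 209)  from 5·(797,37) + (517,24)
step 8: (5299, 246)  from 1·(4502,209) + (797,37)
step 9: (9801, 455)  from 1·(5299,246) + (4502,209)
→ (9801, 455).  Check: 9801²=96059601, 464·455²=96059600, difference 1.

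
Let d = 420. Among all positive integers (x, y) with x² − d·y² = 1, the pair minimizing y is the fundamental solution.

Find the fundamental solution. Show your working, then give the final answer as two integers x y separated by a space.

√420 = [20; 2,40, …], period ℓ=2 (even) → k=1
a_0=20:  p_0=20·1+0=20,  q_0=20·0+1=1
a_1=2:  p_1=2·20+1=41,  q_1=2·1+0=2
fundamental: x₁=41, y₁=2  (since 1681 − 420·4 = 1)

41 2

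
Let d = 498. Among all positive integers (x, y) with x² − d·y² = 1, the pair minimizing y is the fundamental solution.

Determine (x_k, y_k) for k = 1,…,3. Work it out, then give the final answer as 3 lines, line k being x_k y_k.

179777 8056
64639539457 2896567024
23241404969742401 1041472259739240

[22; 3,6,22,6,3,44] for √498; ℓ=6 ⇒ convergent index 5
a_0=22:  p_0=22·1+0=22,  q_0=22·0+1=1
a_1=3:  p_1=3·22+1=67,  q_1=3·1+0=3
…
a_4=6:  p_4=6·9395+424=56794,  q_4=6·421+19=2545
a_5=3:  p_5=3·56794+9395=179777,  q_5=3·2545+421=8056
(x₁, y₁) = (179777, 8056);  179777² − 498·8056² = 1 ✓
(x_2, y_2) = (179777·179777 + 498·8056·8056, 179777·8056 + 8056·179777) = (64639539457, 2896567024)
(x_3, y_3) = (179777·64639539457 + 498·8056·2896567024, 179777·2896567024 + 8056·64639539457) = (23241404969742401, 1041472259739240)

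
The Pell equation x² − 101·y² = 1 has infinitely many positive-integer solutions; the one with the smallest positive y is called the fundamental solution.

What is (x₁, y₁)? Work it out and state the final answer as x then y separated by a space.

√101 = [10; 20, …], period ℓ=1 (odd) → k=1
i=0: a=10 ⇒ p=10, q=1
i=1: a=20 ⇒ p=201, q=20
→ (201, 20).  Check: 201²=40401, 101·20²=40400, difference 1.

201 20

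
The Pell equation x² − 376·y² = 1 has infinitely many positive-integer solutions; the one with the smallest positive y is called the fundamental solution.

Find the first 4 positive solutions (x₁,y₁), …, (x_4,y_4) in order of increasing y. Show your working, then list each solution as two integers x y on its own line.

2143295 110532
9187426914049 473805365880
39382732335491159615 2031009343327438668
168817626601983862467148801 8706104341013491514496240

√376 = [19; 2,1,1,3,1,…,1,2,38, …], period ℓ=16 (even) → k=15
a_0=19:  p_0=19·1+0=19,  q_0=19·0+1=1
…
a_3=1:  p_3=1·58+39=97,  q_3=1·3+2=5
a_4=3:  p_4=3·97+58=349,  q_4=3·5+3=18
…
a_8=4:  p_8=4·2928+1241=12953,  q_8=4·151+64=668
…
a_14=1:  p_14=1·468441+368986=837427,  q_14=1·24158+19029=43187
a_15=2:  p_15=2·837427+468441=2143295,  q_15=2·43187+24158=110532
→ (2143295, 110532).  Check: 2143295²=4593713457025, 376·110532²=4593713457024, difference 1.
(x_2, y_2) = (2143295·2143295 + 376·110532·110532, 2143295·110532 + 110532·2143295) = (9187426914049, 473805365880)
(x_3, y_3) = (2143295·9187426914049 + 376·110532·473805365880, 2143295·473805365880 + 110532·9187426914049) = (39382732335491159615, 2031009343327438668)
(x_4, y_4) = (2143295·39382732335491159615 + 376·110532·2031009343327438668, 2143295·2031009343327438668 + 110532·39382732335491159615) = (168817626601983862467148801, 8706104341013491514496240)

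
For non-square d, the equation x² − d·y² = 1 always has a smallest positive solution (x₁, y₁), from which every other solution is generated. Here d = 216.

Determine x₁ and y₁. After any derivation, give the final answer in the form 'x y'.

485 33

√216 = [14; 1,2,3,2,1,28, …], period ℓ=6 (even) → k=5
i=0: a=14 ⇒ p=14, q=1
i=1: a=1 ⇒ p=15, q=1
…
i=3: a=3 ⇒ p=147, q=10
i=4: a=2 ⇒ p=338, q=23
i=5: a=1 ⇒ p=485, q=33
fundamental: x₁=485, y₁=33  (since 235225 − 216·1089 = 1)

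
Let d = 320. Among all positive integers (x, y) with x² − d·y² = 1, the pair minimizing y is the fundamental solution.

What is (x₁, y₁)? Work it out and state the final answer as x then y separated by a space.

161 9

√320 = [17; 1,7,1,34, …], period ℓ=4 (even) → k=3
k=0  a_k=17  p_k/q_k = 17/1
…
k=2  a_k=7  p_k/q_k = 143/8
k=3  a_k=1  p_k/q_k = 161/9
fundamental: x₁=161, y₁=9  (since 25921 − 320·81 = 1)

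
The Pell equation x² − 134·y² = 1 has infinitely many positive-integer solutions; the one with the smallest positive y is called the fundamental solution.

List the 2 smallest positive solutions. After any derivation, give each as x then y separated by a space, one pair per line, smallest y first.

√134 → a₀=11, period (1,1,2,1,3,…,1,1,22); ℓ=14 even so k=13
k=0  a_k=11  p_k/q_k = 11/1
k=1  a_k=1  p_k/q_k = 12/1
k=2  a_k=1  p_k/q_k = 23/2
…
k=4  a_k=1  p_k/q_k = 81/7
k=5  a_k=3  p_k/q_k = 301/26
k=6  a_k=1  p_k/q_k = 382/33
k=7  a_k=10  p_k/q_k = 4121/356
k=8  a_k=1  p_k/q_k = 4503/389
k=9  a_k=3  p_k/q_k = 17630/1523
k=10  a_k=1  p_k/q_k = 22133/1912
k=11  a_k=2  p_k/q_k = 61896/5347
k=12  a_k=1  p_k/q_k = 84029/7259
k=13  a_k=1  p_k/q_k = 145925/12606
→ (145925, 12606).  Check: 145925²=21294105625, 134·12606²=21294105624, difference 1.
(145925+12606√134)^2 = 42588211249 + 3679061100√134

145925 12606
42588211249 3679061100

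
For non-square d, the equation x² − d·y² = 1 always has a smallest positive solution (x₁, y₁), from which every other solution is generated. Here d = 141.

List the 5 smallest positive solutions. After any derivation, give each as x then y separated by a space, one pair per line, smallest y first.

d=141: √d = [11; 1,6,1,22] (ℓ=4, even), read p_3/q_3
a_0=11:  p_0=11·1+0=11,  q_0=11·0+1=1
a_1=1:  p_1=1·11+1=12,  q_1=1·1+0=1
a_2=6:  p_2=6·12+11=83,  q_2=6·1+1=7
a_3=1:  p_3=1·83+12=95,  q_3=1·7+1=8
→ (95, 8).  Check: 95²=9025, 141·8²=9024, difference 1.
k=2:  x_2 = 95·95+141·8·8 = 18049,  y_2 = 95·8+8·95 = 1520
k=3:  x_3 = 95·18049+141·8·1520 = 3429215,  y_3 = 95·1520+8·18049 = 288792
k=4:  x_4 = 95·3429215+141·8·288792 = 651532801,  y_4 = 95·288792+8·3429215 = 54868960
k=5:  x_5 = 95·651532801+141·8·54868960 = 123787802975,  y_5 = 95·54868960+8·651532801 = 10424813608

95 8
18049 1520
3429215 288792
651532801 54868960
123787802975 10424813608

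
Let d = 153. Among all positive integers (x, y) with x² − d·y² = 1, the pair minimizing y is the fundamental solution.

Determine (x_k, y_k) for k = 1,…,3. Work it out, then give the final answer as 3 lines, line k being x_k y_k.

d=153: √d = [12; 2,1,2,2,2,1,2,24] (ℓ=8, even), read p_7/q_7
i=0: a=12 ⇒ p=12, q=1
i=1: a=2 ⇒ p=25, q=2
i=2: a=1 ⇒ p=37, q=3
…
i=4: a=2 ⇒ p=235, q=19
…
i=6: a=1 ⇒ p=804, q=65
i=7: a=2 ⇒ p=2177, q=176
→ (2177, 176).  Check: 2177²=4739329, 153·176²=4739328, difference 1.
(x_2, y_2) = (2177·2177 + 153·176·176, 2177·176 + 176·2177) = (9478657, 766304)
(x_3, y_3) = (2177·9478657 + 153·176·766304, 2177·766304 + 176·9478657) = (41270070401, 3336487440)

2177 176
9478657 766304
41270070401 3336487440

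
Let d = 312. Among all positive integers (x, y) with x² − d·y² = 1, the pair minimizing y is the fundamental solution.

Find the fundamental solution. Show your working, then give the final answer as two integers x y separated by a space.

[17; 1,1,1,34] for √312; ℓ=4 ⇒ convergent index 3
k=0  a_k=17  p_k/q_k = 17/1
k=1  a_k=1  p_k/q_k = 18/1
k=2  a_k=1  p_k/q_k = 35/2
k=3  a_k=1  p_k/q_k = 53/3
(x₁, y₁) = (53, 3);  53² − 312·3² = 1 ✓

53 3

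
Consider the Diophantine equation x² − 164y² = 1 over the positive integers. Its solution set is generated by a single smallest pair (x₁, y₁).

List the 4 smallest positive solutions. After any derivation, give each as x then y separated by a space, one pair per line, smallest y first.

2049 160
8396801 655680
34410088449 2686976480
141012534067201 11011228959360

√164 → a₀=12, period (1,4,6,4,1,24); ℓ=6 even so k=5
step 0: (12, 1)  from 12·(1,0) + (0,1)
…
step 2: (64, 5)  from 4·(13,1) + (12,1)
step 3: (397, 31)  from 6·(64,5) + (13,1)
step 4: (1652, 129)  from 4·(397,31) + (64,5)
step 5: (2049, 160)  from 1·(1652,129) + (397,31)
(x₁, y₁) = (2049, 160);  2049² − 164·160² = 1 ✓
n=2: (2049,160)∘(2049,160) = (2049·2049+164·160·160, 2049·160+160·2049) = (8396801,655680)
n=3: (8396801,655680)∘(2049,160) = (2049·8396801+164·160·655680, 2049·655680+160·8396801) = (34410088449,2686976480)
n=4: (34410088449,2686976480)∘(2049,160) = (2049·34410088449+164·160·2686976480, 2049·2686976480+160·34410088449) = (141012534067201,11011228959360)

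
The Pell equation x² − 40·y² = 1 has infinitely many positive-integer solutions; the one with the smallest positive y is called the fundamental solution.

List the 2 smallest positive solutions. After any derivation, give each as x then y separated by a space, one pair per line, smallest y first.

√40 → a₀=6, period (3,12); ℓ=2 even so k=1
step 0: (6, 1)  from 6·(1,0) + (0,1)
step 1: (19, 3)  from 3·(6,1) + (1,0)
(x₁, y₁) = (19, 3);  19² − 40·3² = 1 ✓
n=2: (19,3)∘(19,3) = (19·19+40·3·3, 19·3+3·19) = (721,114)

19 3
721 114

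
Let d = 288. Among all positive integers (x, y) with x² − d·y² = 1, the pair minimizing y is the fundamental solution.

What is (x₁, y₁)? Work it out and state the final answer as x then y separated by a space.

17 1

d=288: √d = [16; 1,32] (ℓ=2, even), read p_1/q_1
i=0: a=16 ⇒ p=16, q=1
i=1: a=1 ⇒ p=17, q=1
→ (17, 1).  Check: 17²=289, 288·1²=288, difference 1.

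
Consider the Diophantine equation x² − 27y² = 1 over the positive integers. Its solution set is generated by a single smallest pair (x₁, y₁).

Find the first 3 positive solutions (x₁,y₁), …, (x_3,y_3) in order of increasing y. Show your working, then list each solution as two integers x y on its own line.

√27 → a₀=5, period (5,10); ℓ=2 even so k=1
step 0: (5, 1)  from 5·(1,0) + (0,1)
step 1: (26, 5)  from 5·(5,1) + (1,0)
(x₁, y₁) = (26, 5);  26² − 27·5² = 1 ✓
k=2:  x_2 = 26·26+27·5·5 = 1351,  y_2 = 26·5+5·26 = 260
k=3:  x_3 = 26·1351+27·5·260 = 70226,  y_3 = 26·260+5·1351 = 13515

26 5
1351 260
70226 13515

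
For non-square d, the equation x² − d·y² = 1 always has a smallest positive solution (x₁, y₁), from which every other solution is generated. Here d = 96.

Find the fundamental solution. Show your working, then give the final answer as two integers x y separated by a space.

[9; 1,3,1,18] for √96; ℓ=4 ⇒ convergent index 3
k=0  a_k=9  p_k/q_k = 9/1
k=1  a_k=1  p_k/q_k = 10/1
k=2  a_k=3  p_k/q_k = 39/4
k=3  a_k=1  p_k/q_k = 49/5
→ (49, 5).  Check: 49²=2401, 96·5²=2400, difference 1.

49 5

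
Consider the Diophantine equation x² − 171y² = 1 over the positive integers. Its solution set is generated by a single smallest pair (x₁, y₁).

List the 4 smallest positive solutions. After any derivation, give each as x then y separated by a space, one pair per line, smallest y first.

d=171: √d = [13; 13,26] (ℓ=2, even), read p_1/q_1
k=0  a_k=13  p_k/q_k = 13/1
k=1  a_k=13  p_k/q_k = 170/13
(x₁, y₁) = (170, 13);  170² − 171·13² = 1 ✓
(x_2, y_2) = (170·170 + 171·13·13, 170·13 + 13·170) = (57799, 4420)
(x_3, y_3) = (170·57799 + 171·13·4420, 170·4420 + 13·57799) = (19651490, 1502787)
(x_4, y_4) = (170·19651490 + 171·13·1502787, 170·1502787 + 13·19651490) = (6681448801, 510943160)

170 13
57799 4420
19651490 1502787
6681448801 510943160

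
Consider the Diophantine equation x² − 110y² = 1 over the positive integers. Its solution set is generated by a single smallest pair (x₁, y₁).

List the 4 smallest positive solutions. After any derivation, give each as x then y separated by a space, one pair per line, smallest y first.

√110 = [10; 2,20, …], period ℓ=2 (even) → k=1
k=0  a_k=10  p_k/q_k = 10/1
k=1  a_k=2  p_k/q_k = 21/2
fundamental: x₁=21, y₁=2  (since 441 − 110·4 = 1)
n=2: (21,2)∘(21,2) = (21·21+110·2·2, 21·2+2·21) = (881,84)
n=3: (881,84)∘(21,2) = (21·881+110·2·84, 21·84+2·881) = (36981,3526)
n=4: (36981,3526)∘(21,2) = (21·36981+110·2·3526, 21·3526+2·36981) = (1552321,148008)

21 2
881 84
36981 3526
1552321 148008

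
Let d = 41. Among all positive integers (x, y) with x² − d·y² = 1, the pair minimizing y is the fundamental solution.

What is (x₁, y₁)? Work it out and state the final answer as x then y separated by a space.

√41 → a₀=6, period (2,2,12); ℓ=3 odd so k=5
step 0: (6, 1)  from 6·(1,0) + (0,1)
step 1: (13, 2)  from 2·(6,1) + (1,0)
…
step 4: (826, 129)  from 2·(397,62) + (32,5)
step 5: (2049, 320)  from 2·(826,129) + (397,62)
→ (2049, 320).  Check: 2049²=4198401, 41·320²=4198400, difference 1.

2049 320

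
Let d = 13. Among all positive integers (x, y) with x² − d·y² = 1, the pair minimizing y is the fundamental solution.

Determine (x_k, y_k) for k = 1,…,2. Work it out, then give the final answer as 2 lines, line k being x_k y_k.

649 180
842401 233640

√13 = [3; 1,1,1,1,6, …], period ℓ=5 (odd) → k=9
step 0: (3, 1)  from 3·(1,0) + (0,1)
step 1: (4, 1)  from 1·(3,1) + (1,0)
step 2: (7, 2)  from 1·(4,1) + (3,1)
step 3: (11, 3)  from 1·(7,2) + (4,1)
step 4: (18, 5)  from 1·(11,3) + (7,2)
step 5: (119, 33)  from 6·(18,5) + (11,3)
step 6: (137, 38)  from 1·(119,33) + (18,5)
step 7: (256, 71)  from 1·(137,38) + (119,33)
step 8: (393, 109)  from 1·(256,71) + (137,38)
step 9: (649, 180)  from 1·(393,109) + (256,71)
(x₁, y₁) = (649, 180);  649² − 13·180² = 1 ✓
(649+180√13)^2 = 842401 + 233640√13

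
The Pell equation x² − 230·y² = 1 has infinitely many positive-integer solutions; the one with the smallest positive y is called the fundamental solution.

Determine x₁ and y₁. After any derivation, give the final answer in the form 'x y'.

91 6

d=230: √d = [15; 6,30] (ℓ=2, even), read p_1/q_1
step 0: (15, 1)  from 15·(1,0) + (0,1)
step 1: (91, 6)  from 6·(15,1) + (1,0)
(x₁, y₁) = (91, 6);  91² − 230·6² = 1 ✓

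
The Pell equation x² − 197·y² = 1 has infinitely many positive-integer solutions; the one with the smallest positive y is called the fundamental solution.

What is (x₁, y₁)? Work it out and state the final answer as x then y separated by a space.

√197 = [14; 28, …], period ℓ=1 (odd) → k=1
k=0  a_k=14  p_k/q_k = 14/1
k=1  a_k=28  p_k/q_k = 393/28
fundamental: x₁=393, y₁=28  (since 154449 − 197·784 = 1)

393 28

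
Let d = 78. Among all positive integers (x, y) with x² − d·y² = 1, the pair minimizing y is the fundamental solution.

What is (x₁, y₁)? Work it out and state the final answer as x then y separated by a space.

53 6

d=78: √d = [8; 1,4,1,16] (ℓ=4, even), read p_3/q_3
i=0: a=8 ⇒ p=8, q=1
i=1: a=1 ⇒ p=9, q=1
i=2: a=4 ⇒ p=44, q=5
i=3: a=1 ⇒ p=53, q=6
→ (53, 6).  Check: 53²=2809, 78·6²=2808, difference 1.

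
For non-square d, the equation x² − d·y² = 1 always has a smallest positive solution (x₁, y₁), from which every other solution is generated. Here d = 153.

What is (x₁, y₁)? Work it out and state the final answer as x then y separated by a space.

√153 → a₀=12, period (2,1,2,2,2,1,2,24); ℓ=8 even so k=7
a_0=12:  p_0=12·1+0=12,  q_0=12·0+1=1
…
a_5=2:  p_5=2·235+99=569,  q_5=2·19+8=46
a_6=1:  p_6=1·569+235=804,  q_6=1·46+19=65
a_7=2:  p_7=2·804+569=2177,  q_7=2·65+46=176
(x₁, y₁) = (2177, 176);  2177² − 153·176² = 1 ✓

2177 176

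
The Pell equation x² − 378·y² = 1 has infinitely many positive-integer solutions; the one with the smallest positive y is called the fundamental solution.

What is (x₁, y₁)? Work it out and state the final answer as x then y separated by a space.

√378 → a₀=19, period (2,3,1,4,1,3,2,38); ℓ=8 even so k=7
k=0  a_k=19  p_k/q_k = 19/1
k=1  a_k=2  p_k/q_k = 39/2
k=2  a_k=3  p_k/q_k = 136/7
…
k=4  a_k=4  p_k/q_k = 836/43
…
k=6  a_k=3  p_k/q_k = 3869/199
k=7  a_k=2  p_k/q_k = 8749/450
→ (8749, 450).  Check: 8749²=76545001, 378·450²=76545000, difference 1.

8749 450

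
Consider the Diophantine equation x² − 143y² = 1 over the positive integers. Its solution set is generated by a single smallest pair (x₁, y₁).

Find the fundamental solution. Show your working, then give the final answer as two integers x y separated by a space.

12 1

√143 = [11; 1,22, …], period ℓ=2 (even) → k=1
step 0: (11, 1)  from 11·(1,0) + (0,1)
step 1: (12, 1)  from 1·(11,1) + (1,0)
fundamental: x₁=12, y₁=1  (since 144 − 143·1 = 1)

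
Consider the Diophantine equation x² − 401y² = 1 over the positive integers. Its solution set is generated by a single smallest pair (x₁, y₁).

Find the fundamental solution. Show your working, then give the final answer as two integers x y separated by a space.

801 40

d=401: √d = [20; 40] (ℓ=1, odd), read p_1/q_1
k=0  a_k=20  p_k/q_k = 20/1
k=1  a_k=40  p_k/q_k = 801/40
fundamental: x₁=801, y₁=40  (since 641601 − 401·1600 = 1)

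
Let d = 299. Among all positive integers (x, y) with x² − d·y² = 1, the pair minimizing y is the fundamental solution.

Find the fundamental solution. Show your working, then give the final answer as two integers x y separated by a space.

415 24

√299 → a₀=17, period (3,2,3,34); ℓ=4 even so k=3
step 0: (17, 1)  from 17·(1,0) + (0,1)
…
step 2: (121, 7)  from 2·(52,3) + (17,1)
step 3: (415, 24)  from 3·(121,7) + (52,3)
(x₁, y₁) = (415, 24);  415² − 299·24² = 1 ✓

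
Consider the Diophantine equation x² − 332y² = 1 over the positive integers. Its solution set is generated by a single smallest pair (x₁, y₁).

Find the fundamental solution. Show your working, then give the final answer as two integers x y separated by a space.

d=332: √d = [18; 4,1,1,8,1,1,4,36] (ℓ=8, even), read p_7/q_7
step 0: (18, 1)  from 18·(1,0) + (0,1)
…
step 2: (91, 5)  from 1·(73,4) + (18,1)
…
step 6: (2970, 163)  from 1·(1567,86) + (1403,77)
step 7: (13447, 738)  from 4·(2970,163) + (1567,86)
fundamental: x₁=13447, y₁=738  (since 180821809 − 332·544644 = 1)

13447 738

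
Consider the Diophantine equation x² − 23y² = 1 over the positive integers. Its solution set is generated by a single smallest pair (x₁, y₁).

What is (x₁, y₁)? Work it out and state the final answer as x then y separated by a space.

24 5

d=23: √d = [4; 1,3,1,8] (ℓ=4, even), read p_3/q_3
a_0=4:  p_0=4·1+0=4,  q_0=4·0+1=1
…
a_2=3:  p_2=3·5+4=19,  q_2=3·1+1=4
a_3=1:  p_3=1·19+5=24,  q_3=1·4+1=5
(x₁, y₁) = (24, 5);  24² − 23·5² = 1 ✓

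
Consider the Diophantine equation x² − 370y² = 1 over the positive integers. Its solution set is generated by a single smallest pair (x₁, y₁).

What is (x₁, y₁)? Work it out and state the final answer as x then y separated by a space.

[19; 4,4,38] for √370; ℓ=3 ⇒ convergent index 5
i=0: a=19 ⇒ p=19, q=1
i=1: a=4 ⇒ p=77, q=4
…
i=4: a=4 ⇒ p=50339, q=2617
i=5: a=4 ⇒ p=213859, q=11118
(x₁, y₁) = (213859, 11118);  213859² − 370·11118² = 1 ✓

213859 11118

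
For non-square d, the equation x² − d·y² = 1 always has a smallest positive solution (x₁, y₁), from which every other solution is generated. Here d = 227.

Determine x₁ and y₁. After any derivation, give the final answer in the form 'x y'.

√227 → a₀=15, period (15,30); ℓ=2 even so k=1
k=0  a_k=15  p_k/q_k = 15/1
k=1  a_k=15  p_k/q_k = 226/15
(x₁, y₁) = (226, 15);  226² − 227·15² = 1 ✓

226 15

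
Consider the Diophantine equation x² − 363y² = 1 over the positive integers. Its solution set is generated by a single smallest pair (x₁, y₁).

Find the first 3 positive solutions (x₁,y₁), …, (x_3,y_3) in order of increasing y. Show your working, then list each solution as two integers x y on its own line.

362 19
262087 13756
189750626 9959325

√363 → a₀=19, period (19,38); ℓ=2 even so k=1
i=0: a=19 ⇒ p=19, q=1
i=1: a=19 ⇒ p=362, q=19
fundamental: x₁=362, y₁=19  (since 131044 − 363·361 = 1)
k=2:  x_2 = 362·362+363·19·19 = 262087,  y_2 = 362·19+19·362 = 13756
k=3:  x_3 = 362·262087+363·19·13756 = 189750626,  y_3 = 362·13756+19·262087 = 9959325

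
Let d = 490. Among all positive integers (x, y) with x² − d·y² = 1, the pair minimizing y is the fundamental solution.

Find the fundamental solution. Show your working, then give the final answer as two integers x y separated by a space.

1039681 46968

d=490: √d = [22; 7,2,1,4,4,4,1,2,7,44] (ℓ=10, even), read p_9/q_9
a_0=22:  p_0=22·1+0=22,  q_0=22·0+1=1
a_1=7:  p_1=7·22+1=155,  q_1=7·1+0=7
a_2=2:  p_2=2·155+22=332,  q_2=2·7+1=15
a_3=1:  p_3=1·332+155=487,  q_3=1·15+7=22
a_4=4:  p_4=4·487+332=2280,  q_4=4·22+15=103
a_5=4:  p_5=4·2280+487=9607,  q_5=4·103+22=434
a_6=4:  p_6=4·9607+2280=40708,  q_6=4·434+103=1839
a_7=1:  p_7=1·40708+9607=50315,  q_7=1·1839+434=2273
a_8=2:  p_8=2·50315+40708=141338,  q_8=2·2273+1839=6385
a_9=7:  p_9=7·141338+50315=1039681,  q_9=7·6385+2273=46968
(x₁, y₁) = (1039681, 46968);  1039681² − 490·46968² = 1 ✓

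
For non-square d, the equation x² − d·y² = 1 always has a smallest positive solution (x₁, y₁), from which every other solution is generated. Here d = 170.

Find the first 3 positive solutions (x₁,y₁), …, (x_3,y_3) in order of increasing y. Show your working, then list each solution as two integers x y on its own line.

339 26
229841 17628
155831859 11951758

[13; 26] for √170; ℓ=1 ⇒ convergent index 1
i=0: a=13 ⇒ p=13, q=1
i=1: a=26 ⇒ p=339, q=26
(x₁, y₁) = (339, 26);  339² − 170·26² = 1 ✓
(x_2, y_2) = (339·339 + 170·26·26, 339·26 + 26·339) = (229841, 17628)
(x_3, y_3) = (339·229841 + 170·26·17628, 339·17628 + 26·229841) = (155831859, 11951758)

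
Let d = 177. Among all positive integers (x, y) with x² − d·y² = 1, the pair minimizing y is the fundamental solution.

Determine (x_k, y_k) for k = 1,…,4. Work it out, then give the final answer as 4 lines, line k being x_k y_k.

[13; 3,3,2,8,2,3,3,26] for √177; ℓ=8 ⇒ convergent index 7
step 0: (13, 1)  from 13·(1,0) + (0,1)
…
step 2: (133, 10)  from 3·(40,3) + (13,1)
…
step 4: (2581, 194)  from 8·(306,23) + (133,10)
…
step 6: (18985, 1427)  from 3·(5468,411) + (2581,194)
step 7: (62423, 4692)  from 3·(18985,1427) + (5468,411)
(x₁, y₁) = (62423, 4692);  62423² − 177·4692² = 1 ✓
(62423+4692√177)^2 = 7793261857 + 585777432√177
(62423+4692√177)^3 = 972957569736599 + 73131969270780√177
(62423+4692√177)^4 = 121469860743542176897 + 9130233834994022448√177

62423 4692
7793261857 585777432
972957569736599 73131969270780
121469860743542176897 9130233834994022448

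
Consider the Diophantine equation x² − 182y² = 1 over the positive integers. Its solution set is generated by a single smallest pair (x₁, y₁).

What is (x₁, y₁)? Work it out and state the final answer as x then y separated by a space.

27 2

√182 → a₀=13, period (2,26); ℓ=2 even so k=1
k=0  a_k=13  p_k/q_k = 13/1
k=1  a_k=2  p_k/q_k = 27/2
→ (27, 2).  Check: 27²=729, 182·2²=728, difference 1.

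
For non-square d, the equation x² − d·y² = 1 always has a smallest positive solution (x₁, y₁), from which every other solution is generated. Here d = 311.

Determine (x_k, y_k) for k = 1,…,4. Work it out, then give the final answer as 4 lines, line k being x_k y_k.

√311 → a₀=17, period (1,1,1,2,1,…,1,1,34); ℓ=16 even so k=15
k=0  a_k=17  p_k/q_k = 17/1
k=1  a_k=1  p_k/q_k = 18/1
k=2  a_k=1  p_k/q_k = 35/2
…
k=4  a_k=2  p_k/q_k = 141/8
k=5  a_k=1  p_k/q_k = 194/11
k=6  a_k=6  p_k/q_k = 1305/74
…
k=8  a_k=17  p_k/q_k = 71158/4035
k=9  a_k=3  p_k/q_k = 217583/12338
…
k=11  a_k=1  p_k/q_k = 1594239/90401
k=12  a_k=2  p_k/q_k = 4565134/258865
k=13  a_k=1  p_k/q_k = 6159373/349266
k=14  a_k=1  p_k/q_k = 10724507/608131
k=15  a_k=1  p_k/q_k = 16883880/957397
fundamental: x₁=16883880, y₁=957397  (since 285065403854400 − 311·916609015609 = 1)
n=2: (16883880,957397)∘(16883880,957397) = (16883880·16883880+311·957397·957397, 16883880·957397+957397·16883880) = (570130807708799,32329152120720)
n=3: (570130807708799,32329152120720)∘(16883880,957397) = (16883880·570130807708799+311·957397·32329152120720, 16883880·32329152120720+957397·570130807708799) = (19252040283316857636360,1091683049815963029803)
n=4: (19252040283316857636360,1091683049815963029803)∘(16883880,957397) = (16883880·19252040283316857636360+311·957397·1091683049815963029803, 16883880·1091683049815963029803+957397·19252040283316857636360) = (650098275797375082487964044801,36863691222253451430108430560)

16883880 957397
570130807708799 32329152120720
19252040283316857636360 1091683049815963029803
650098275797375082487964044801 36863691222253451430108430560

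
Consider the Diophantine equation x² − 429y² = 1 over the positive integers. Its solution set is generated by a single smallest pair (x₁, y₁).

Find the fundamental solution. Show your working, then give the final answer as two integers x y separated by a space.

[20; 1,2,2,9,1,12,1,9,2,2,1,40] for √429; ℓ=12 ⇒ convergent index 11
step 0: (20, 1)  from 20·(1,0) + (0,1)
step 1: (21, 1)  from 1·(20,1) + (1,0)
step 2: (62, 3)  from 2·(21,1) + (20,1)
step 3: (145, 7)  from 2·(62,3) + (21,1)
step 4: (1367, 66)  from 9·(145,7) + (62,3)
…
step 6: (19511, 942)  from 12·(1512,73) + (1367,66)
step 7: (21023, 1015)  from 1·(19511,942) + (1512,73)
…
step 9: (438459, 21169)  from 2·(208718,10077) + (21023,1015)
step 10: (1085636, 52415)  from 2·(438459,21169) + (208718,10077)
step 11: (1524095, 73584)  from 1·(1085636,52415) + (438459,21169)
fundamental: x₁=1524095, y₁=73584  (since 2322865569025 − 429·5414605056 = 1)

1524095 73584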